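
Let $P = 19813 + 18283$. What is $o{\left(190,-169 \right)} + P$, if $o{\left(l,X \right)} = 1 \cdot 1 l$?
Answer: $38286$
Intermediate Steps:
$o{\left(l,X \right)} = l$ ($o{\left(l,X \right)} = 1 l = l$)
$P = 38096$
$o{\left(190,-169 \right)} + P = 190 + 38096 = 38286$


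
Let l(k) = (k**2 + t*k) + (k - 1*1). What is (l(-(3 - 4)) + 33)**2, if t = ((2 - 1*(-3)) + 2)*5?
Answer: 4761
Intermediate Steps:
t = 35 (t = ((2 + 3) + 2)*5 = (5 + 2)*5 = 7*5 = 35)
l(k) = -1 + k**2 + 36*k (l(k) = (k**2 + 35*k) + (k - 1*1) = (k**2 + 35*k) + (k - 1) = (k**2 + 35*k) + (-1 + k) = -1 + k**2 + 36*k)
(l(-(3 - 4)) + 33)**2 = ((-1 + (-(3 - 4))**2 + 36*(-(3 - 4))) + 33)**2 = ((-1 + (-1*(-1))**2 + 36*(-1*(-1))) + 33)**2 = ((-1 + 1**2 + 36*1) + 33)**2 = ((-1 + 1 + 36) + 33)**2 = (36 + 33)**2 = 69**2 = 4761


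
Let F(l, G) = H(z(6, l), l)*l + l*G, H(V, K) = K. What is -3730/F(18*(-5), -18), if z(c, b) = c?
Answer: -373/972 ≈ -0.38374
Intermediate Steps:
F(l, G) = l**2 + G*l (F(l, G) = l*l + l*G = l**2 + G*l)
-3730/F(18*(-5), -18) = -3730*(-1/(90*(-18 + 18*(-5)))) = -3730*(-1/(90*(-18 - 90))) = -3730/((-90*(-108))) = -3730/9720 = -3730*1/9720 = -373/972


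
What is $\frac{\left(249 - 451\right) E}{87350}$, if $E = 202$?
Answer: $- \frac{20402}{43675} \approx -0.46713$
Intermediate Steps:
$\frac{\left(249 - 451\right) E}{87350} = \frac{\left(249 - 451\right) 202}{87350} = \left(-202\right) 202 \cdot \frac{1}{87350} = \left(-40804\right) \frac{1}{87350} = - \frac{20402}{43675}$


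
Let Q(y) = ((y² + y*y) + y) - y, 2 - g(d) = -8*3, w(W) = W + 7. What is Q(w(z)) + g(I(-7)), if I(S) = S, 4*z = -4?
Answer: 98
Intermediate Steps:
z = -1 (z = (¼)*(-4) = -1)
w(W) = 7 + W
g(d) = 26 (g(d) = 2 - (-8)*3 = 2 - 1*(-24) = 2 + 24 = 26)
Q(y) = 2*y² (Q(y) = ((y² + y²) + y) - y = (2*y² + y) - y = (y + 2*y²) - y = 2*y²)
Q(w(z)) + g(I(-7)) = 2*(7 - 1)² + 26 = 2*6² + 26 = 2*36 + 26 = 72 + 26 = 98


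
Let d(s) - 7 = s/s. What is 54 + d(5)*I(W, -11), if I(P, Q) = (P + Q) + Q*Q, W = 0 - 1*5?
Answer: 894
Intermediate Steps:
W = -5 (W = 0 - 5 = -5)
d(s) = 8 (d(s) = 7 + s/s = 7 + 1 = 8)
I(P, Q) = P + Q + Q² (I(P, Q) = (P + Q) + Q² = P + Q + Q²)
54 + d(5)*I(W, -11) = 54 + 8*(-5 - 11 + (-11)²) = 54 + 8*(-5 - 11 + 121) = 54 + 8*105 = 54 + 840 = 894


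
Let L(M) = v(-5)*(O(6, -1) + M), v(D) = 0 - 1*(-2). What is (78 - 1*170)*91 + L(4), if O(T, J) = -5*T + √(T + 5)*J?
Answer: -8424 - 2*√11 ≈ -8430.6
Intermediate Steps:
v(D) = 2 (v(D) = 0 + 2 = 2)
O(T, J) = -5*T + J*√(5 + T) (O(T, J) = -5*T + √(5 + T)*J = -5*T + J*√(5 + T))
L(M) = -60 - 2*√11 + 2*M (L(M) = 2*((-5*6 - √(5 + 6)) + M) = 2*((-30 - √11) + M) = 2*(-30 + M - √11) = -60 - 2*√11 + 2*M)
(78 - 1*170)*91 + L(4) = (78 - 1*170)*91 + (-60 - 2*√11 + 2*4) = (78 - 170)*91 + (-60 - 2*√11 + 8) = -92*91 + (-52 - 2*√11) = -8372 + (-52 - 2*√11) = -8424 - 2*√11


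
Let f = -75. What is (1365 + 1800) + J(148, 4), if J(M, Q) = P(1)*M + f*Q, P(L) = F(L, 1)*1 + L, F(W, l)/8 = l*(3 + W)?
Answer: 7749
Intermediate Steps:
F(W, l) = 8*l*(3 + W) (F(W, l) = 8*(l*(3 + W)) = 8*l*(3 + W))
P(L) = 24 + 9*L (P(L) = (8*1*(3 + L))*1 + L = (24 + 8*L)*1 + L = (24 + 8*L) + L = 24 + 9*L)
J(M, Q) = -75*Q + 33*M (J(M, Q) = (24 + 9*1)*M - 75*Q = (24 + 9)*M - 75*Q = 33*M - 75*Q = -75*Q + 33*M)
(1365 + 1800) + J(148, 4) = (1365 + 1800) + (-75*4 + 33*148) = 3165 + (-300 + 4884) = 3165 + 4584 = 7749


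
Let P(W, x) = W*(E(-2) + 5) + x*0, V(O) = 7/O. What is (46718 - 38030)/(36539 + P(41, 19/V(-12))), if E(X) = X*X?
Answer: 2172/9227 ≈ 0.23540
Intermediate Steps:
E(X) = X²
P(W, x) = 9*W (P(W, x) = W*((-2)² + 5) + x*0 = W*(4 + 5) + 0 = W*9 + 0 = 9*W + 0 = 9*W)
(46718 - 38030)/(36539 + P(41, 19/V(-12))) = (46718 - 38030)/(36539 + 9*41) = 8688/(36539 + 369) = 8688/36908 = 8688*(1/36908) = 2172/9227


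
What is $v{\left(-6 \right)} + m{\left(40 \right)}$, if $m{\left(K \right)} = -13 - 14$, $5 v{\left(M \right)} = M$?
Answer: $- \frac{141}{5} \approx -28.2$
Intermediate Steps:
$v{\left(M \right)} = \frac{M}{5}$
$m{\left(K \right)} = -27$ ($m{\left(K \right)} = -13 - 14 = -27$)
$v{\left(-6 \right)} + m{\left(40 \right)} = \frac{1}{5} \left(-6\right) - 27 = - \frac{6}{5} - 27 = - \frac{141}{5}$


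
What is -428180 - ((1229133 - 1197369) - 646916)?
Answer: 186972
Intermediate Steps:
-428180 - ((1229133 - 1197369) - 646916) = -428180 - (31764 - 646916) = -428180 - 1*(-615152) = -428180 + 615152 = 186972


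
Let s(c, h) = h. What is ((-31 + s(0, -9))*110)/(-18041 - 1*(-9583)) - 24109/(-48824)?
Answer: 209369761/206476696 ≈ 1.0140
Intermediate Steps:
((-31 + s(0, -9))*110)/(-18041 - 1*(-9583)) - 24109/(-48824) = ((-31 - 9)*110)/(-18041 - 1*(-9583)) - 24109/(-48824) = (-40*110)/(-18041 + 9583) - 24109*(-1/48824) = -4400/(-8458) + 24109/48824 = -4400*(-1/8458) + 24109/48824 = 2200/4229 + 24109/48824 = 209369761/206476696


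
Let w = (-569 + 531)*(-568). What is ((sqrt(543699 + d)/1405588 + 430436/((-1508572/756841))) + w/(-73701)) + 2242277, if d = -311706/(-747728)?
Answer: 2964394100589070/1462937697 + 3*sqrt(2110977784339186)/262749376016 ≈ 2.0263e+6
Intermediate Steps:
d = 155853/373864 (d = -311706*(-1/747728) = 155853/373864 ≈ 0.41687)
w = 21584 (w = -38*(-568) = 21584)
((sqrt(543699 + d)/1405588 + 430436/((-1508572/756841))) + w/(-73701)) + 2242277 = ((sqrt(543699 + 155853/373864)/1405588 + 430436/((-1508572/756841))) + 21584/(-73701)) + 2242277 = ((sqrt(203269638789/373864)*(1/1405588) + 430436/((-1508572*1/756841))) + 21584*(-1/73701)) + 2242277 = (((3*sqrt(2110977784339186)/186932)*(1/1405588) + 430436/(-1508572/756841)) - 1136/3879) + 2242277 = ((3*sqrt(2110977784339186)/262749376016 + 430436*(-756841/1508572)) - 1136/3879) + 2242277 = ((3*sqrt(2110977784339186)/262749376016 - 81442903169/377143) - 1136/3879) + 2242277 = ((-81442903169/377143 + 3*sqrt(2110977784339186)/262749376016) - 1136/3879) + 2242277 = (-315917449826999/1462937697 + 3*sqrt(2110977784339186)/262749376016) + 2242277 = 2964394100589070/1462937697 + 3*sqrt(2110977784339186)/262749376016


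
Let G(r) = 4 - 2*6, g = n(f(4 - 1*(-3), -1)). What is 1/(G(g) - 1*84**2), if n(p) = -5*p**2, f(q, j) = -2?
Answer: -1/7064 ≈ -0.00014156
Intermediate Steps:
g = -20 (g = -5*(-2)**2 = -5*4 = -20)
G(r) = -8 (G(r) = 4 - 12 = -8)
1/(G(g) - 1*84**2) = 1/(-8 - 1*84**2) = 1/(-8 - 1*7056) = 1/(-8 - 7056) = 1/(-7064) = -1/7064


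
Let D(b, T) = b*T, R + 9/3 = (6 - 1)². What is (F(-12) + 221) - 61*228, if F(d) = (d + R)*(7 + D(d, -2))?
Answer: -13377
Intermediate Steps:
R = 22 (R = -3 + (6 - 1)² = -3 + 5² = -3 + 25 = 22)
D(b, T) = T*b
F(d) = (7 - 2*d)*(22 + d) (F(d) = (d + 22)*(7 - 2*d) = (22 + d)*(7 - 2*d) = (7 - 2*d)*(22 + d))
(F(-12) + 221) - 61*228 = ((154 - 37*(-12) - 2*(-12)²) + 221) - 61*228 = ((154 + 444 - 2*144) + 221) - 13908 = ((154 + 444 - 288) + 221) - 13908 = (310 + 221) - 13908 = 531 - 13908 = -13377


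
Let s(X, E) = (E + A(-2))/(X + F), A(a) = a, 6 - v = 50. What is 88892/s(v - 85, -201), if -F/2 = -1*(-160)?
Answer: 39912508/203 ≈ 1.9661e+5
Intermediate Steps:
v = -44 (v = 6 - 1*50 = 6 - 50 = -44)
F = -320 (F = -(-2)*(-160) = -2*160 = -320)
s(X, E) = (-2 + E)/(-320 + X) (s(X, E) = (E - 2)/(X - 320) = (-2 + E)/(-320 + X))
88892/s(v - 85, -201) = 88892/(((-2 - 201)/(-320 + (-44 - 85)))) = 88892/((-203/(-320 - 129))) = 88892/((-203/(-449))) = 88892/((-1/449*(-203))) = 88892/(203/449) = 88892*(449/203) = 39912508/203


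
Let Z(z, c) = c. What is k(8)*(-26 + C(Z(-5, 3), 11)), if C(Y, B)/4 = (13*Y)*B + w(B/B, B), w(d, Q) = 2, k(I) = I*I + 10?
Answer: 125652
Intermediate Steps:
k(I) = 10 + I² (k(I) = I² + 10 = 10 + I²)
C(Y, B) = 8 + 52*B*Y (C(Y, B) = 4*((13*Y)*B + 2) = 4*(13*B*Y + 2) = 4*(2 + 13*B*Y) = 8 + 52*B*Y)
k(8)*(-26 + C(Z(-5, 3), 11)) = (10 + 8²)*(-26 + (8 + 52*11*3)) = (10 + 64)*(-26 + (8 + 1716)) = 74*(-26 + 1724) = 74*1698 = 125652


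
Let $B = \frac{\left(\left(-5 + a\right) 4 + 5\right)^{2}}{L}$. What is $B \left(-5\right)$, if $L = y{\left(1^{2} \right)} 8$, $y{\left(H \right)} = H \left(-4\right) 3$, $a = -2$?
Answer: $\frac{2645}{96} \approx 27.552$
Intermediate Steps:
$y{\left(H \right)} = - 12 H$ ($y{\left(H \right)} = - 4 H 3 = - 12 H$)
$L = -96$ ($L = - 12 \cdot 1^{2} \cdot 8 = \left(-12\right) 1 \cdot 8 = \left(-12\right) 8 = -96$)
$B = - \frac{529}{96}$ ($B = \frac{\left(\left(-5 - 2\right) 4 + 5\right)^{2}}{-96} = \left(\left(-7\right) 4 + 5\right)^{2} \left(- \frac{1}{96}\right) = \left(-28 + 5\right)^{2} \left(- \frac{1}{96}\right) = \left(-23\right)^{2} \left(- \frac{1}{96}\right) = 529 \left(- \frac{1}{96}\right) = - \frac{529}{96} \approx -5.5104$)
$B \left(-5\right) = \left(- \frac{529}{96}\right) \left(-5\right) = \frac{2645}{96}$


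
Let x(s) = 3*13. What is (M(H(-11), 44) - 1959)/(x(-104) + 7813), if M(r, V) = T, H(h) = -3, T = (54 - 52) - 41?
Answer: -999/3926 ≈ -0.25446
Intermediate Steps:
x(s) = 39
T = -39 (T = 2 - 41 = -39)
M(r, V) = -39
(M(H(-11), 44) - 1959)/(x(-104) + 7813) = (-39 - 1959)/(39 + 7813) = -1998/7852 = -1998*1/7852 = -999/3926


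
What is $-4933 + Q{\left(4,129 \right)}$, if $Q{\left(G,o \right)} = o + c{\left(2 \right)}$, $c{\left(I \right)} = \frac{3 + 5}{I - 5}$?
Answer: $- \frac{14420}{3} \approx -4806.7$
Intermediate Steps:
$c{\left(I \right)} = \frac{8}{-5 + I}$
$Q{\left(G,o \right)} = - \frac{8}{3} + o$ ($Q{\left(G,o \right)} = o + \frac{8}{-5 + 2} = o + \frac{8}{-3} = o + 8 \left(- \frac{1}{3}\right) = o - \frac{8}{3} = - \frac{8}{3} + o$)
$-4933 + Q{\left(4,129 \right)} = -4933 + \left(- \frac{8}{3} + 129\right) = -4933 + \frac{379}{3} = - \frac{14420}{3}$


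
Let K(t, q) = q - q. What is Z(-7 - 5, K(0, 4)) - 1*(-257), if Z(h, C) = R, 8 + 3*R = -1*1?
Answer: 254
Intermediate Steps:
R = -3 (R = -8/3 + (-1*1)/3 = -8/3 + (⅓)*(-1) = -8/3 - ⅓ = -3)
K(t, q) = 0
Z(h, C) = -3
Z(-7 - 5, K(0, 4)) - 1*(-257) = -3 - 1*(-257) = -3 + 257 = 254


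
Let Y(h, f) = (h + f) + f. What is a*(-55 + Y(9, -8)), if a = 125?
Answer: -7750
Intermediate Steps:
Y(h, f) = h + 2*f (Y(h, f) = (f + h) + f = h + 2*f)
a*(-55 + Y(9, -8)) = 125*(-55 + (9 + 2*(-8))) = 125*(-55 + (9 - 16)) = 125*(-55 - 7) = 125*(-62) = -7750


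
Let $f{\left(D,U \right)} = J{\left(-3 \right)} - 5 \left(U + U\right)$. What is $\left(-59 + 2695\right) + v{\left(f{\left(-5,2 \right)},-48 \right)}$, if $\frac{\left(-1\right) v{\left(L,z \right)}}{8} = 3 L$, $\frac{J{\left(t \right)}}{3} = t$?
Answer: $3332$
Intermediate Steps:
$J{\left(t \right)} = 3 t$
$f{\left(D,U \right)} = -9 - 10 U$ ($f{\left(D,U \right)} = 3 \left(-3\right) - 5 \left(U + U\right) = -9 - 5 \cdot 2 U = -9 - 10 U$)
$v{\left(L,z \right)} = - 24 L$ ($v{\left(L,z \right)} = - 8 \cdot 3 L = - 24 L$)
$\left(-59 + 2695\right) + v{\left(f{\left(-5,2 \right)},-48 \right)} = \left(-59 + 2695\right) - 24 \left(-9 - 20\right) = 2636 - 24 \left(-9 - 20\right) = 2636 - -696 = 2636 + 696 = 3332$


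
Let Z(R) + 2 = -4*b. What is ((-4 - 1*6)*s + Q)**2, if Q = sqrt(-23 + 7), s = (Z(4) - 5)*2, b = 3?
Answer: 144384 + 3040*I ≈ 1.4438e+5 + 3040.0*I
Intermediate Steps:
Z(R) = -14 (Z(R) = -2 - 4*3 = -2 - 12 = -14)
s = -38 (s = (-14 - 5)*2 = -19*2 = -38)
Q = 4*I (Q = sqrt(-16) = 4*I ≈ 4.0*I)
((-4 - 1*6)*s + Q)**2 = ((-4 - 1*6)*(-38) + 4*I)**2 = ((-4 - 6)*(-38) + 4*I)**2 = (-10*(-38) + 4*I)**2 = (380 + 4*I)**2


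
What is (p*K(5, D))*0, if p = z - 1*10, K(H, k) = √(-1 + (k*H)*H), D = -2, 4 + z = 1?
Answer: 0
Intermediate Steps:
z = -3 (z = -4 + 1 = -3)
K(H, k) = √(-1 + k*H²) (K(H, k) = √(-1 + (H*k)*H) = √(-1 + k*H²))
p = -13 (p = -3 - 1*10 = -3 - 10 = -13)
(p*K(5, D))*0 = -13*√(-1 - 2*5²)*0 = -13*√(-1 - 2*25)*0 = -13*√(-1 - 50)*0 = -13*I*√51*0 = 0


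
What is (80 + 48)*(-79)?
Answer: -10112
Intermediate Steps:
(80 + 48)*(-79) = 128*(-79) = -10112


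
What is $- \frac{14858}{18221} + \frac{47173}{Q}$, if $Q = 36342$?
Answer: $\frac{16819463}{34851978} \approx 0.4826$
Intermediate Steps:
$- \frac{14858}{18221} + \frac{47173}{Q} = - \frac{14858}{18221} + \frac{47173}{36342} = \left(-14858\right) \frac{1}{18221} + 47173 \cdot \frac{1}{36342} = - \frac{782}{959} + \frac{47173}{36342} = \frac{16819463}{34851978}$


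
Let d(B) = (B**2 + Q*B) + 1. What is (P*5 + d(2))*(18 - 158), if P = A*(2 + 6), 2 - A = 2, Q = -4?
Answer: 420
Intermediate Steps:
A = 0 (A = 2 - 1*2 = 2 - 2 = 0)
P = 0 (P = 0*(2 + 6) = 0*8 = 0)
d(B) = 1 + B**2 - 4*B (d(B) = (B**2 - 4*B) + 1 = 1 + B**2 - 4*B)
(P*5 + d(2))*(18 - 158) = (0*5 + (1 + 2**2 - 4*2))*(18 - 158) = (0 + (1 + 4 - 8))*(-140) = (0 - 3)*(-140) = -3*(-140) = 420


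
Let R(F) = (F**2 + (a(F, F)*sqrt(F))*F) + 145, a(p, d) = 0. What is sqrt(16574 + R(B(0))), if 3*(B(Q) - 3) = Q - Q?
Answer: 2*sqrt(4182) ≈ 129.34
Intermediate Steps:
B(Q) = 3 (B(Q) = 3 + (Q - Q)/3 = 3 + (1/3)*0 = 3 + 0 = 3)
R(F) = 145 + F**2 (R(F) = (F**2 + (0*sqrt(F))*F) + 145 = (F**2 + 0*F) + 145 = (F**2 + 0) + 145 = F**2 + 145 = 145 + F**2)
sqrt(16574 + R(B(0))) = sqrt(16574 + (145 + 3**2)) = sqrt(16574 + (145 + 9)) = sqrt(16574 + 154) = sqrt(16728) = 2*sqrt(4182)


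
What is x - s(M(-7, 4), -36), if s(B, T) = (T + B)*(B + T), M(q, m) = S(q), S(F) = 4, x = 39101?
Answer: 38077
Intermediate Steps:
M(q, m) = 4
s(B, T) = (B + T)² (s(B, T) = (B + T)*(B + T) = (B + T)²)
x - s(M(-7, 4), -36) = 39101 - (4 - 36)² = 39101 - 1*(-32)² = 39101 - 1*1024 = 39101 - 1024 = 38077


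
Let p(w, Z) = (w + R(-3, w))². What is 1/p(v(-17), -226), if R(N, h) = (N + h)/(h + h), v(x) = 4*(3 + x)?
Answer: 12544/38601369 ≈ 0.00032496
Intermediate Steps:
v(x) = 12 + 4*x
R(N, h) = (N + h)/(2*h) (R(N, h) = (N + h)/((2*h)) = (N + h)*(1/(2*h)) = (N + h)/(2*h))
p(w, Z) = (w + (-3 + w)/(2*w))²
1/p(v(-17), -226) = 1/((-3 + (12 + 4*(-17)) + 2*(12 + 4*(-17))²)²/(4*(12 + 4*(-17))²)) = 1/((-3 + (12 - 68) + 2*(12 - 68)²)²/(4*(12 - 68)²)) = 1/((¼)*(-3 - 56 + 2*(-56)²)²/(-56)²) = 1/((¼)*(1/3136)*(-3 - 56 + 2*3136)²) = 1/((¼)*(1/3136)*(-3 - 56 + 6272)²) = 1/((¼)*(1/3136)*6213²) = 1/((¼)*(1/3136)*38601369) = 1/(38601369/12544) = 12544/38601369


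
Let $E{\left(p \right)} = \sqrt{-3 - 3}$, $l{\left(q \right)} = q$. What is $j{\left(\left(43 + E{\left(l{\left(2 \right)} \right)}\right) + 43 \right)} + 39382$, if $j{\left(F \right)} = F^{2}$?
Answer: $46772 + 172 i \sqrt{6} \approx 46772.0 + 421.31 i$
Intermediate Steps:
$E{\left(p \right)} = i \sqrt{6}$ ($E{\left(p \right)} = \sqrt{-6} = i \sqrt{6}$)
$j{\left(\left(43 + E{\left(l{\left(2 \right)} \right)}\right) + 43 \right)} + 39382 = \left(\left(43 + i \sqrt{6}\right) + 43\right)^{2} + 39382 = \left(86 + i \sqrt{6}\right)^{2} + 39382 = 39382 + \left(86 + i \sqrt{6}\right)^{2}$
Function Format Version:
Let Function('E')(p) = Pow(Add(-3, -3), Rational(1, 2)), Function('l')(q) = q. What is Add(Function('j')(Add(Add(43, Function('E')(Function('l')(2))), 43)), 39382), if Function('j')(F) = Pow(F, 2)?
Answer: Add(46772, Mul(172, I, Pow(6, Rational(1, 2)))) ≈ Add(46772., Mul(421.31, I))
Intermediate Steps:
Function('E')(p) = Mul(I, Pow(6, Rational(1, 2))) (Function('E')(p) = Pow(-6, Rational(1, 2)) = Mul(I, Pow(6, Rational(1, 2))))
Add(Function('j')(Add(Add(43, Function('E')(Function('l')(2))), 43)), 39382) = Add(Pow(Add(Add(43, Mul(I, Pow(6, Rational(1, 2)))), 43), 2), 39382) = Add(Pow(Add(86, Mul(I, Pow(6, Rational(1, 2)))), 2), 39382) = Add(39382, Pow(Add(86, Mul(I, Pow(6, Rational(1, 2)))), 2))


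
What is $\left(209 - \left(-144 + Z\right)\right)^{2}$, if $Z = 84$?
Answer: $72361$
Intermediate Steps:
$\left(209 - \left(-144 + Z\right)\right)^{2} = \left(209 + \left(144 - 84\right)\right)^{2} = \left(209 + 60\right)^{2} = 269^{2} = 72361$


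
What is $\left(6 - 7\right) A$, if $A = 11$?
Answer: $-11$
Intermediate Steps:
$\left(6 - 7\right) A = \left(6 - 7\right) 11 = \left(-1\right) 11 = -11$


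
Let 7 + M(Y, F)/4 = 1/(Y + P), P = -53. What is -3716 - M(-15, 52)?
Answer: -62695/17 ≈ -3687.9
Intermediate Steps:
M(Y, F) = -28 + 4/(-53 + Y) (M(Y, F) = -28 + 4/(Y - 53) = -28 + 4/(-53 + Y))
-3716 - M(-15, 52) = -3716 - 4*(372 - 7*(-15))/(-53 - 15) = -3716 - 4*(372 + 105)/(-68) = -3716 - 4*(-1)*477/68 = -3716 - 1*(-477/17) = -3716 + 477/17 = -62695/17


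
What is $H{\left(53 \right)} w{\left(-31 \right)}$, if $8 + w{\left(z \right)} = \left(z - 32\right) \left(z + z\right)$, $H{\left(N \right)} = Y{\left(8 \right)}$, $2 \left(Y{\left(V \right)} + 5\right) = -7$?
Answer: $-33133$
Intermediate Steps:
$Y{\left(V \right)} = - \frac{17}{2}$ ($Y{\left(V \right)} = -5 + \frac{1}{2} \left(-7\right) = -5 - \frac{7}{2} = - \frac{17}{2}$)
$H{\left(N \right)} = - \frac{17}{2}$
$w{\left(z \right)} = -8 + 2 z \left(-32 + z\right)$ ($w{\left(z \right)} = -8 + \left(z - 32\right) \left(z + z\right) = -8 + \left(-32 + z\right) 2 z = -8 + 2 z \left(-32 + z\right)$)
$H{\left(53 \right)} w{\left(-31 \right)} = - \frac{17 \left(-8 - -1984 + 2 \left(-31\right)^{2}\right)}{2} = - \frac{17 \left(-8 + 1984 + 2 \cdot 961\right)}{2} = - \frac{17 \left(-8 + 1984 + 1922\right)}{2} = \left(- \frac{17}{2}\right) 3898 = -33133$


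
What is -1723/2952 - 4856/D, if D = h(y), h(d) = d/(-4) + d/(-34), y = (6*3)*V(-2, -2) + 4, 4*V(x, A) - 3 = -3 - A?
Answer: 974348435/729144 ≈ 1336.3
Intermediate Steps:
V(x, A) = -A/4 (V(x, A) = ¾ + (-3 - A)/4 = ¾ + (-¾ - A/4) = -A/4)
y = 13 (y = (6*3)*(-¼*(-2)) + 4 = 18*(½) + 4 = 9 + 4 = 13)
h(d) = -19*d/68 (h(d) = d*(-¼) + d*(-1/34) = -d/4 - d/34 = -19*d/68)
D = -247/68 (D = -19/68*13 = -247/68 ≈ -3.6324)
-1723/2952 - 4856/D = -1723/2952 - 4856/(-247/68) = -1723*1/2952 - 4856*(-68/247) = -1723/2952 + 330208/247 = 974348435/729144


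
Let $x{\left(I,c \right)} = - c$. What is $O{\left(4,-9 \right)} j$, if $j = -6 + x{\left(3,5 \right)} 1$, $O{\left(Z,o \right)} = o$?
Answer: $99$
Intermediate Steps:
$j = -11$ ($j = -6 + \left(-1\right) 5 \cdot 1 = -6 - 5 = -11$)
$O{\left(4,-9 \right)} j = \left(-9\right) \left(-11\right) = 99$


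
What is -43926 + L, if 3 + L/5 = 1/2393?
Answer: -105150808/2393 ≈ -43941.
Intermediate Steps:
L = -35890/2393 (L = -15 + 5/2393 = -35890/2393 ≈ -14.998)
-43926 + L = -43926 - 35890/2393 = -105150808/2393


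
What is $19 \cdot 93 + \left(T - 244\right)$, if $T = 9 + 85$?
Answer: $1617$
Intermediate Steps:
$T = 94$
$19 \cdot 93 + \left(T - 244\right) = 19 \cdot 93 + \left(94 - 244\right) = 1767 - 150 = 1617$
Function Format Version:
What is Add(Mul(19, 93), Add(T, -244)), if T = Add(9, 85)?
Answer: 1617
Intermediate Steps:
T = 94
Add(Mul(19, 93), Add(T, -244)) = Add(Mul(19, 93), Add(94, -244)) = Add(1767, -150) = 1617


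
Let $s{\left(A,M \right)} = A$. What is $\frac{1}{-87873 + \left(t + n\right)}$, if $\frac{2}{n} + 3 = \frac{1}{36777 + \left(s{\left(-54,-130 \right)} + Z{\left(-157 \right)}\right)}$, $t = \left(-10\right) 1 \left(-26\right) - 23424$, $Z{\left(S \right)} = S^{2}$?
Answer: $- \frac{184115}{20443699999} \approx -9.0059 \cdot 10^{-6}$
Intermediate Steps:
$t = -23164$ ($t = \left(-10\right) \left(-26\right) - 23424 = 260 - 23424 = -23164$)
$n = - \frac{122744}{184115}$ ($n = \frac{2}{-3 + \frac{1}{36777 - \left(54 - \left(-157\right)^{2}\right)}} = \frac{2}{-3 + \frac{1}{36777 + \left(-54 + 24649\right)}} = \frac{2}{-3 + \frac{1}{36777 + 24595}} = \frac{2}{-3 + \frac{1}{61372}} = \frac{2}{- \frac{184115}{61372}} = 2 \left(- \frac{61372}{184115}\right) = - \frac{122744}{184115} \approx -0.66667$)
$\frac{1}{-87873 + \left(t + n\right)} = \frac{1}{-87873 - \frac{4264962604}{184115}} = \frac{1}{- \frac{20443699999}{184115}} = - \frac{184115}{20443699999}$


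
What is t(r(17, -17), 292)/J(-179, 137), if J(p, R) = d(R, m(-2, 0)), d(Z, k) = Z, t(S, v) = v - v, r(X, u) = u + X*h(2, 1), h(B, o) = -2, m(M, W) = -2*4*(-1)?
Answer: 0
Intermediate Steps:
m(M, W) = 8 (m(M, W) = -8*(-1) = 8)
r(X, u) = u - 2*X (r(X, u) = u + X*(-2) = u - 2*X)
t(S, v) = 0
J(p, R) = R
t(r(17, -17), 292)/J(-179, 137) = 0/137 = 0*(1/137) = 0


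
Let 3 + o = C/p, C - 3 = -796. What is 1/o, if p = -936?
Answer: -72/155 ≈ -0.46452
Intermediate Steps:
C = -793 (C = 3 - 796 = -793)
o = -155/72 (o = -3 - 793/(-936) = -3 - 793*(-1/936) = -3 + 61/72 = -155/72 ≈ -2.1528)
1/o = 1/(-155/72) = -72/155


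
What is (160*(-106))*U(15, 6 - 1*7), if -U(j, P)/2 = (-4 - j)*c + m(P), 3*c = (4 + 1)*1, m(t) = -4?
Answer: -3629440/3 ≈ -1.2098e+6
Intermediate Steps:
c = 5/3 (c = ((4 + 1)*1)/3 = (5*1)/3 = (⅓)*5 = 5/3 ≈ 1.6667)
U(j, P) = 64/3 + 10*j/3 (U(j, P) = -2*((-4 - j)*(5/3) - 4) = -2*((-20/3 - 5*j/3) - 4) = -2*(-32/3 - 5*j/3) = 64/3 + 10*j/3)
(160*(-106))*U(15, 6 - 1*7) = (160*(-106))*(64/3 + (10/3)*15) = -16960*(64/3 + 50) = -16960*214/3 = -3629440/3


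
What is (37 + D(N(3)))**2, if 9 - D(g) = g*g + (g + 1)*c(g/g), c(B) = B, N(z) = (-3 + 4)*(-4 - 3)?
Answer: 9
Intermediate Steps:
N(z) = -7 (N(z) = 1*(-7) = -7)
D(g) = 8 - g - g**2 (D(g) = 9 - (g*g + (g + 1)*(g/g)) = 9 - (g**2 + (1 + g)*1) = 9 - (g**2 + (1 + g)) = 9 - (1 + g + g**2) = 9 + (-1 - g - g**2) = 8 - g - g**2)
(37 + D(N(3)))**2 = (37 + (8 - 1*(-7) - 1*(-7)**2))**2 = (37 + (8 + 7 - 1*49))**2 = (37 + (8 + 7 - 49))**2 = (37 - 34)**2 = 3**2 = 9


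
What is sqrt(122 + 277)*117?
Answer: 117*sqrt(399) ≈ 2337.1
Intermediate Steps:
sqrt(122 + 277)*117 = sqrt(399)*117 = 117*sqrt(399)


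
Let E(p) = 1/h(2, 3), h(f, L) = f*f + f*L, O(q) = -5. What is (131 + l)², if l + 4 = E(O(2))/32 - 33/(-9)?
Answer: 15735946249/921600 ≈ 17075.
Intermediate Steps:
h(f, L) = f² + L*f
E(p) = ⅒ (E(p) = 1/(2*(3 + 2)) = 1/(2*5) = 1/10 = ⅒)
l = -317/960 (l = -4 + ((⅒)/32 - 33/(-9)) = -4 + ((⅒)*(1/32) - 33*(-⅑)) = -4 + (1/320 + 11/3) = -4 + 3523/960 = -317/960 ≈ -0.33021)
(131 + l)² = (131 - 317/960)² = (125443/960)² = 15735946249/921600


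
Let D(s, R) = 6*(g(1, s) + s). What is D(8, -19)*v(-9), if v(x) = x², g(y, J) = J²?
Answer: 34992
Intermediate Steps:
D(s, R) = 6*s + 6*s² (D(s, R) = 6*(s² + s) = 6*(s + s²) = 6*s + 6*s²)
D(8, -19)*v(-9) = (6*8*(1 + 8))*(-9)² = (6*8*9)*81 = 432*81 = 34992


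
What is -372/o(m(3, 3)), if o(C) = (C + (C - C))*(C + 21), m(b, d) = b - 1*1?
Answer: -186/23 ≈ -8.0870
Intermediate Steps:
m(b, d) = -1 + b (m(b, d) = b - 1 = -1 + b)
o(C) = C*(21 + C) (o(C) = (C + 0)*(21 + C) = C*(21 + C))
-372/o(m(3, 3)) = -372*1/((-1 + 3)*(21 + (-1 + 3))) = -372*1/(2*(21 + 2)) = -372/(2*23) = -372/46 = -372*1/46 = -186/23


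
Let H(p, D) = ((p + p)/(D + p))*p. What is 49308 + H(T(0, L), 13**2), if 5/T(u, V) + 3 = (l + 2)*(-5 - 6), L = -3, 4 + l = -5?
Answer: 22825018381/462907 ≈ 49308.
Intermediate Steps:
l = -9 (l = -4 - 5 = -9)
T(u, V) = 5/74 (T(u, V) = 5/(-3 + (-9 + 2)*(-5 - 6)) = 5/(-3 - 7*(-11)) = 5/(-3 + 77) = 5/74)
H(p, D) = 2*p**2/(D + p) (H(p, D) = ((2*p)/(D + p))*p = (2*p/(D + p))*p = 2*p**2/(D + p))
49308 + H(T(0, L), 13**2) = 49308 + 2*(5/74)**2/(13**2 + 5/74) = 49308 + 2*(25/5476)/(169 + 5/74) = 49308 + 2*(25/5476)/(12511/74) = 49308 + 2*(25/5476)*(74/12511) = 49308 + 25/462907 = 22825018381/462907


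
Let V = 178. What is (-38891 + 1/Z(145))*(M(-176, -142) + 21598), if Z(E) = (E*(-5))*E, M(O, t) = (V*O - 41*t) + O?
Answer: 16697092479584/105125 ≈ 1.5883e+8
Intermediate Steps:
M(O, t) = -41*t + 179*O (M(O, t) = (178*O - 41*t) + O = (-41*t + 178*O) + O = -41*t + 179*O)
Z(E) = -5*E**2 (Z(E) = (-5*E)*E = -5*E**2)
(-38891 + 1/Z(145))*(M(-176, -142) + 21598) = (-38891 + 1/(-5*145**2))*((-41*(-142) + 179*(-176)) + 21598) = (-38891 + 1/(-5*21025))*((5822 - 31504) + 21598) = (-38891 + 1/(-105125))*(-25682 + 21598) = (-38891 - 1/105125)*(-4084) = -4088416376/105125*(-4084) = 16697092479584/105125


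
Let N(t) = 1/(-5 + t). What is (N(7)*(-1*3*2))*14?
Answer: -42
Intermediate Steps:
(N(7)*(-1*3*2))*14 = ((-1*3*2)/(-5 + 7))*14 = ((-3*2)/2)*14 = ((1/2)*(-6))*14 = -3*14 = -42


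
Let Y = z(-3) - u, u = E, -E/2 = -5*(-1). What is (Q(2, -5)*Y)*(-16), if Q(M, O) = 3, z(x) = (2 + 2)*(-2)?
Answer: -96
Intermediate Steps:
E = -10 (E = -(-10)*(-1) = -2*5 = -10)
z(x) = -8 (z(x) = 4*(-2) = -8)
u = -10
Y = 2 (Y = -8 - 1*(-10) = -8 + 10 = 2)
(Q(2, -5)*Y)*(-16) = (3*2)*(-16) = 6*(-16) = -96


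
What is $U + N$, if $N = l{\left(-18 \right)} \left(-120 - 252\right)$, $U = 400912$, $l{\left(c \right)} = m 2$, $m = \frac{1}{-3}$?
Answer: $401160$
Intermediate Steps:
$m = - \frac{1}{3} \approx -0.33333$
$l{\left(c \right)} = - \frac{2}{3}$ ($l{\left(c \right)} = \left(- \frac{1}{3}\right) 2 = - \frac{2}{3}$)
$N = 248$ ($N = - \frac{2 \left(-120 - 252\right)}{3} = \left(- \frac{2}{3}\right) \left(-372\right) = 248$)
$U + N = 400912 + 248 = 401160$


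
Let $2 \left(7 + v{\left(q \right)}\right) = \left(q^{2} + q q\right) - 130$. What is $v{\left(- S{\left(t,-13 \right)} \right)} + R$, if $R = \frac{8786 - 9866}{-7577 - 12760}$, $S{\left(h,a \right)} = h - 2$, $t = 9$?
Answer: $- \frac{155557}{6779} \approx -22.947$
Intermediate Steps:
$S{\left(h,a \right)} = -2 + h$ ($S{\left(h,a \right)} = h - 2 = -2 + h$)
$R = \frac{360}{6779}$ ($R = - \frac{1080}{-20337} = \left(-1080\right) \left(- \frac{1}{20337}\right) = \frac{360}{6779} \approx 0.053105$)
$v{\left(q \right)} = -72 + q^{2}$ ($v{\left(q \right)} = -7 + \frac{\left(q^{2} + q q\right) - 130}{2} = -7 + \frac{\left(q^{2} + q^{2}\right) - 130}{2} = -7 + \frac{2 q^{2} - 130}{2} = -7 + \frac{-130 + 2 q^{2}}{2} = -7 + \left(-65 + q^{2}\right) = -72 + q^{2}$)
$v{\left(- S{\left(t,-13 \right)} \right)} + R = \left(-72 + \left(- (-2 + 9)\right)^{2}\right) + \frac{360}{6779} = \left(-72 + \left(\left(-1\right) 7\right)^{2}\right) + \frac{360}{6779} = \left(-72 + \left(-7\right)^{2}\right) + \frac{360}{6779} = \left(-72 + 49\right) + \frac{360}{6779} = -23 + \frac{360}{6779} = - \frac{155557}{6779}$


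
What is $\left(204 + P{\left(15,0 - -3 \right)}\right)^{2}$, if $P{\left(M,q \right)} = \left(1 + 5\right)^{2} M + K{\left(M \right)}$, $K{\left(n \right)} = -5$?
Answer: $546121$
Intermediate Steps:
$P{\left(M,q \right)} = -5 + 36 M$ ($P{\left(M,q \right)} = \left(1 + 5\right)^{2} M - 5 = 6^{2} M - 5 = 36 M - 5 = -5 + 36 M$)
$\left(204 + P{\left(15,0 - -3 \right)}\right)^{2} = \left(204 + \left(-5 + 36 \cdot 15\right)\right)^{2} = \left(204 + \left(-5 + 540\right)\right)^{2} = \left(204 + 535\right)^{2} = 739^{2} = 546121$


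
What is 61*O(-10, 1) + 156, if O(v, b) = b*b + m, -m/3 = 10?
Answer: -1613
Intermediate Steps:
m = -30 (m = -3*10 = -30)
O(v, b) = -30 + b² (O(v, b) = b*b - 30 = b² - 30 = -30 + b²)
61*O(-10, 1) + 156 = 61*(-30 + 1²) + 156 = 61*(-30 + 1) + 156 = 61*(-29) + 156 = -1769 + 156 = -1613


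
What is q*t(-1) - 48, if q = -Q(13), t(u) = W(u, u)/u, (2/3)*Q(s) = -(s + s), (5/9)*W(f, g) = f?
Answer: 111/5 ≈ 22.200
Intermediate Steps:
W(f, g) = 9*f/5
Q(s) = -3*s (Q(s) = 3*(-(s + s))/2 = 3*(-2*s)/2 = -3*s)
t(u) = 9/5 (t(u) = (9*u/5)/u = 9/5)
q = 39 (q = -(-3)*13 = -1*(-39) = 39)
q*t(-1) - 48 = 39*(9/5) - 48 = 351/5 - 48 = 111/5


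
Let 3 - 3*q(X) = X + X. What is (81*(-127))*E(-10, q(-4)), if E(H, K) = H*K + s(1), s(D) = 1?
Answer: 366903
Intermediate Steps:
q(X) = 1 - 2*X/3 (q(X) = 1 - (X + X)/3 = 1 - 2*X/3)
E(H, K) = 1 + H*K (E(H, K) = H*K + 1 = 1 + H*K)
(81*(-127))*E(-10, q(-4)) = (81*(-127))*(1 - 10*(1 - 2/3*(-4))) = -10287*(1 - 10*(1 + 8/3)) = -10287*(1 - 10*11/3) = -10287*(1 - 110/3) = -10287*(-107/3) = 366903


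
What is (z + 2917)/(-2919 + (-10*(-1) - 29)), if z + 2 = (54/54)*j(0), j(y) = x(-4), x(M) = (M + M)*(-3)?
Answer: -2939/2938 ≈ -1.0003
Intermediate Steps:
x(M) = -6*M (x(M) = (2*M)*(-3) = -6*M)
j(y) = 24 (j(y) = -6*(-4) = 24)
z = 22 (z = -2 + (54/54)*24 = -2 + (54*(1/54))*24 = -2 + 1*24 = -2 + 24 = 22)
(z + 2917)/(-2919 + (-10*(-1) - 29)) = (22 + 2917)/(-2919 + (-10*(-1) - 29)) = 2939/(-2919 + (10 - 29)) = 2939/(-2919 - 19) = 2939/(-2938) = 2939*(-1/2938) = -2939/2938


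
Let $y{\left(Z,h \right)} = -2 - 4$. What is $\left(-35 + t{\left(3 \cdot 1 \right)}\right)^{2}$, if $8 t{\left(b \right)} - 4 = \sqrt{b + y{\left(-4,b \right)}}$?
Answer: $\frac{\left(276 - i \sqrt{3}\right)^{2}}{64} \approx 1190.2 - 14.939 i$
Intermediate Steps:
$y{\left(Z,h \right)} = -6$
$t{\left(b \right)} = \frac{1}{2} + \frac{\sqrt{-6 + b}}{8}$ ($t{\left(b \right)} = \frac{1}{2} + \frac{\sqrt{b - 6}}{8} = \frac{1}{2} + \frac{\sqrt{-6 + b}}{8}$)
$\left(-35 + t{\left(3 \cdot 1 \right)}\right)^{2} = \left(-35 + \left(\frac{1}{2} + \frac{\sqrt{-6 + 3 \cdot 1}}{8}\right)\right)^{2} = \left(-35 + \left(\frac{1}{2} + \frac{\sqrt{-6 + 3}}{8}\right)\right)^{2} = \left(-35 + \left(\frac{1}{2} + \frac{\sqrt{-3}}{8}\right)\right)^{2} = \left(-35 + \left(\frac{1}{2} + \frac{i \sqrt{3}}{8}\right)\right)^{2} = \left(- \frac{69}{2} + \frac{i \sqrt{3}}{8}\right)^{2}$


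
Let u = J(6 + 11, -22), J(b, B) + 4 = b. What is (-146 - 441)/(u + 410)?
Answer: -587/423 ≈ -1.3877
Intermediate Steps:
J(b, B) = -4 + b
u = 13 (u = -4 + (6 + 11) = -4 + 17 = 13)
(-146 - 441)/(u + 410) = (-146 - 441)/(13 + 410) = -587/423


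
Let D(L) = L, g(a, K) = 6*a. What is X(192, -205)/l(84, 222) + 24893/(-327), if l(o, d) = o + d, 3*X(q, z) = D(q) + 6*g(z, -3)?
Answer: -1400125/16677 ≈ -83.955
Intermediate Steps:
X(q, z) = 12*z + q/3 (X(q, z) = (q + 6*(6*z))/3 = (q + 36*z)/3 = 12*z + q/3)
l(o, d) = d + o
X(192, -205)/l(84, 222) + 24893/(-327) = (12*(-205) + (⅓)*192)/(222 + 84) + 24893/(-327) = (-2460 + 64)/306 + 24893*(-1/327) = -2396*1/306 - 24893/327 = -1198/153 - 24893/327 = -1400125/16677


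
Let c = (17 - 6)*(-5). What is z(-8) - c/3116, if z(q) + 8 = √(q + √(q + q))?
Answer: -24873/3116 + 2*√(-2 + I) ≈ -7.2952 + 2.9107*I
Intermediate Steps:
c = -55 (c = 11*(-5) = -55)
z(q) = -8 + √(q + √2*√q) (z(q) = -8 + √(q + √(q + q)) = -8 + √(q + √(2*q)) = -8 + √(q + √2*√q))
z(-8) - c/3116 = (-8 + √(-8 + √2*√(-8))) - (-55)/3116 = (-8 + √(-8 + √2*(2*I*√2))) - (-55)/3116 = (-8 + √(-8 + 4*I)) - 1*(-55/3116) = (-8 + √(-8 + 4*I)) + 55/3116 = -24873/3116 + √(-8 + 4*I)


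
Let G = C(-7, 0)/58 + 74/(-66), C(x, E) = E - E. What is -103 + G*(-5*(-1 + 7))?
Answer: -763/11 ≈ -69.364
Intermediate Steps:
C(x, E) = 0
G = -37/33 (G = 0/58 + 74/(-66) = 0*(1/58) + 74*(-1/66) = 0 - 37/33 = -37/33 ≈ -1.1212)
-103 + G*(-5*(-1 + 7)) = -103 - (-185)*(-1 + 7)/33 = -103 - (-185)*6/33 = -103 - 37/33*(-30) = -103 + 370/11 = -763/11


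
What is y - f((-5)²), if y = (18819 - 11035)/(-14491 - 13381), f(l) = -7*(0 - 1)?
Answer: -25361/3484 ≈ -7.2793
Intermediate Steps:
f(l) = 7 (f(l) = -7*(-1) = 7)
y = -973/3484 (y = 7784/(-27872) = 7784*(-1/27872) = -973/3484 ≈ -0.27928)
y - f((-5)²) = -973/3484 - 1*7 = -973/3484 - 7 = -25361/3484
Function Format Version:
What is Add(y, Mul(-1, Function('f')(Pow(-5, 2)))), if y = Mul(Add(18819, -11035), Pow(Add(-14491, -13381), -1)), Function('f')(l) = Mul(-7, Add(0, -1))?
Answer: Rational(-25361, 3484) ≈ -7.2793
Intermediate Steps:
Function('f')(l) = 7 (Function('f')(l) = Mul(-7, -1) = 7)
y = Rational(-973, 3484) (y = Mul(7784, Pow(-27872, -1)) = Mul(7784, Rational(-1, 27872)) = Rational(-973, 3484) ≈ -0.27928)
Add(y, Mul(-1, Function('f')(Pow(-5, 2)))) = Add(Rational(-973, 3484), Mul(-1, 7)) = Add(Rational(-973, 3484), -7) = Rational(-25361, 3484)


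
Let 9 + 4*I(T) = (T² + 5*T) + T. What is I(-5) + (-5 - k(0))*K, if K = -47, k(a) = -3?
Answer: 181/2 ≈ 90.500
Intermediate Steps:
I(T) = -9/4 + T²/4 + 3*T/2 (I(T) = -9/4 + ((T² + 5*T) + T)/4 = -9/4 + (T² + 6*T)/4 = -9/4 + (T²/4 + 3*T/2) = -9/4 + T²/4 + 3*T/2)
I(-5) + (-5 - k(0))*K = (-9/4 + (¼)*(-5)² + (3/2)*(-5)) + (-5 - 1*(-3))*(-47) = (-9/4 + (¼)*25 - 15/2) + (-5 + 3)*(-47) = (-9/4 + 25/4 - 15/2) - 2*(-47) = -7/2 + 94 = 181/2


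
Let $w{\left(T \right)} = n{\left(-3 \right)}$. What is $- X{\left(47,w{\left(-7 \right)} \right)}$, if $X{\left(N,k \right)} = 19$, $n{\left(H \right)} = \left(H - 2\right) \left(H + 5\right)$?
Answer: $-19$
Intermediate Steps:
$n{\left(H \right)} = \left(-2 + H\right) \left(5 + H\right)$
$w{\left(T \right)} = -10$ ($w{\left(T \right)} = -10 + \left(-3\right)^{2} + 3 \left(-3\right) = -10 + 9 - 9 = -10$)
$- X{\left(47,w{\left(-7 \right)} \right)} = \left(-1\right) 19 = -19$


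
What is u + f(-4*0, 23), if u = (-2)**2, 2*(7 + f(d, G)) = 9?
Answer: 3/2 ≈ 1.5000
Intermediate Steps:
f(d, G) = -5/2 (f(d, G) = -7 + (1/2)*9 = -7 + 9/2 = -5/2)
u = 4
u + f(-4*0, 23) = 4 - 5/2 = 3/2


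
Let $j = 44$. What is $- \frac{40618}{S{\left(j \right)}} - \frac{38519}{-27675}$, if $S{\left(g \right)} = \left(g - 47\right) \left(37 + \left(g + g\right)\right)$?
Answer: $\frac{15180637}{138375} \approx 109.71$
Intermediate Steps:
$S{\left(g \right)} = \left(-47 + g\right) \left(37 + 2 g\right)$
$- \frac{40618}{S{\left(j \right)}} - \frac{38519}{-27675} = - \frac{40618}{-1739 - 2508 + 2 \cdot 44^{2}} - \frac{38519}{-27675} = - \frac{40618}{-1739 - 2508 + 2 \cdot 1936} - - \frac{38519}{27675} = - \frac{40618}{-1739 - 2508 + 3872} + \frac{38519}{27675} = - \frac{40618}{-375} + \frac{38519}{27675} = \left(-40618\right) \left(- \frac{1}{375}\right) + \frac{38519}{27675} = \frac{40618}{375} + \frac{38519}{27675} = \frac{15180637}{138375}$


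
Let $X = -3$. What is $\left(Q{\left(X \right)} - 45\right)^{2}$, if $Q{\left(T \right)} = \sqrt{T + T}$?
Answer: $\left(45 - i \sqrt{6}\right)^{2} \approx 2019.0 - 220.45 i$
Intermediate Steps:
$Q{\left(T \right)} = \sqrt{2} \sqrt{T}$ ($Q{\left(T \right)} = \sqrt{2 T} = \sqrt{2} \sqrt{T}$)
$\left(Q{\left(X \right)} - 45\right)^{2} = \left(\sqrt{2} \sqrt{-3} - 45\right)^{2} = \left(\sqrt{2} i \sqrt{3} - 45\right)^{2} = \left(i \sqrt{6} - 45\right)^{2} = \left(-45 + i \sqrt{6}\right)^{2}$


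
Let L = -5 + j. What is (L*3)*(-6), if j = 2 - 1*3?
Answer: 108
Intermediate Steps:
j = -1 (j = 2 - 3 = -1)
L = -6 (L = -5 - 1 = -6)
(L*3)*(-6) = -6*3*(-6) = -18*(-6) = 108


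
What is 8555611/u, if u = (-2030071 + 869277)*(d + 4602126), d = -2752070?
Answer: -8555611/2147533904464 ≈ -3.9839e-6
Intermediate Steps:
u = -2147533904464 (u = (-2030071 + 869277)*(-2752070 + 4602126) = -1160794*1850056 = -2147533904464)
8555611/u = 8555611/(-2147533904464) = 8555611*(-1/2147533904464) = -8555611/2147533904464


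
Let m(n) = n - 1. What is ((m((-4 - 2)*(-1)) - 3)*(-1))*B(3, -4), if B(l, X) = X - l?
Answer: 14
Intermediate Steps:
m(n) = -1 + n
((m((-4 - 2)*(-1)) - 3)*(-1))*B(3, -4) = (((-1 + (-4 - 2)*(-1)) - 3)*(-1))*(-4 - 1*3) = (((-1 - 6*(-1)) - 3)*(-1))*(-4 - 3) = (((-1 + 6) - 3)*(-1))*(-7) = ((5 - 3)*(-1))*(-7) = (2*(-1))*(-7) = -2*(-7) = 14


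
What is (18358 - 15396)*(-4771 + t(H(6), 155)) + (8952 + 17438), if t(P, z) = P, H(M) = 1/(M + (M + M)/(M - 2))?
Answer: -126944846/9 ≈ -1.4105e+7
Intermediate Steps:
H(M) = 1/(M + 2*M/(-2 + M)) (H(M) = 1/(M + (2*M)/(-2 + M)) = 1/(M + 2*M/(-2 + M)))
(18358 - 15396)*(-4771 + t(H(6), 155)) + (8952 + 17438) = (18358 - 15396)*(-4771 + (-2 + 6)/6**2) + (8952 + 17438) = 2962*(-4771 + (1/36)*4) + 26390 = 2962*(-4771 + 1/9) + 26390 = 2962*(-42938/9) + 26390 = -127182356/9 + 26390 = -126944846/9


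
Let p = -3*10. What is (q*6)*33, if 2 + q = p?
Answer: -6336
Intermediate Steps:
p = -30
q = -32 (q = -2 - 30 = -32)
(q*6)*33 = -32*6*33 = -192*33 = -6336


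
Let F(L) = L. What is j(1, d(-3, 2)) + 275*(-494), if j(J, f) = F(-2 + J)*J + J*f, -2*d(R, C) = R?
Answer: -271699/2 ≈ -1.3585e+5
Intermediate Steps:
d(R, C) = -R/2
j(J, f) = J*f + J*(-2 + J) (j(J, f) = (-2 + J)*J + J*f = J*(-2 + J) + J*f = J*f + J*(-2 + J))
j(1, d(-3, 2)) + 275*(-494) = 1*(-2 + 1 - 1/2*(-3)) + 275*(-494) = 1*(-2 + 1 + 3/2) - 135850 = 1*(1/2) - 135850 = 1/2 - 135850 = -271699/2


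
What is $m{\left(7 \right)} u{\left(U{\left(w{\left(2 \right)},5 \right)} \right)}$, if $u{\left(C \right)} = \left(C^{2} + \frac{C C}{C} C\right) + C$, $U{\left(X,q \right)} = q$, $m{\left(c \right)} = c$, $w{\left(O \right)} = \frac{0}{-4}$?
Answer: $385$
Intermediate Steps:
$w{\left(O \right)} = 0$ ($w{\left(O \right)} = 0 \left(- \frac{1}{4}\right) = 0$)
$u{\left(C \right)} = C + 2 C^{2}$ ($u{\left(C \right)} = \left(C^{2} + \frac{C^{2}}{C} C\right) + C = \left(C^{2} + C C\right) + C = \left(C^{2} + C^{2}\right) + C = 2 C^{2} + C = C + 2 C^{2}$)
$m{\left(7 \right)} u{\left(U{\left(w{\left(2 \right)},5 \right)} \right)} = 7 \cdot 5 \left(1 + 2 \cdot 5\right) = 7 \cdot 5 \left(1 + 10\right) = 7 \cdot 5 \cdot 11 = 7 \cdot 55 = 385$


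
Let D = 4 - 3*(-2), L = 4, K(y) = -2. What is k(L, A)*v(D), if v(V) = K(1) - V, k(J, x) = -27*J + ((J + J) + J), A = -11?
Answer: 1152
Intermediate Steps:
k(J, x) = -24*J (k(J, x) = -27*J + (2*J + J) = -27*J + 3*J = -24*J)
D = 10 (D = 4 + 6 = 10)
v(V) = -2 - V
k(L, A)*v(D) = (-24*4)*(-2 - 1*10) = -96*(-2 - 10) = -96*(-12) = 1152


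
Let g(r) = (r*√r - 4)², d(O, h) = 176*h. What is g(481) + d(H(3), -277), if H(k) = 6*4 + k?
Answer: 111235905 - 3848*√481 ≈ 1.1115e+8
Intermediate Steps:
H(k) = 24 + k
g(r) = (-4 + r^(3/2))² (g(r) = (r^(3/2) - 4)² = (-4 + r^(3/2))²)
g(481) + d(H(3), -277) = (-4 + 481^(3/2))² + 176*(-277) = (-4 + 481*√481)² - 48752 = -48752 + (-4 + 481*√481)²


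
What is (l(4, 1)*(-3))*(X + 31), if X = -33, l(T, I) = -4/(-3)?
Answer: 8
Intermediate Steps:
l(T, I) = 4/3 (l(T, I) = -4*(-1/3) = 4/3)
(l(4, 1)*(-3))*(X + 31) = ((4/3)*(-3))*(-33 + 31) = -4*(-2) = 8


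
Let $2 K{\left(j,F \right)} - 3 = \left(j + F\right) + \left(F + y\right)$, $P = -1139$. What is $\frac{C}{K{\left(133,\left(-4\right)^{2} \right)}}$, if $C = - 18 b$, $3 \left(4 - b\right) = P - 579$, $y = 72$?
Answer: $- \frac{173}{2} \approx -86.5$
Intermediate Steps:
$b = \frac{1730}{3}$ ($b = 4 - \frac{-1139 - 579}{3} = 4 - - \frac{1718}{3} = 4 + \frac{1718}{3} = \frac{1730}{3} \approx 576.67$)
$K{\left(j,F \right)} = \frac{75}{2} + F + \frac{j}{2}$ ($K{\left(j,F \right)} = \frac{3}{2} + \frac{\left(j + F\right) + \left(F + 72\right)}{2} = \frac{3}{2} + \frac{\left(F + j\right) + \left(72 + F\right)}{2} = \frac{3}{2} + \frac{72 + j + 2 F}{2} = \frac{3}{2} + \left(36 + F + \frac{j}{2}\right) = \frac{75}{2} + F + \frac{j}{2}$)
$C = -10380$ ($C = \left(-18\right) \frac{1730}{3} = -10380$)
$\frac{C}{K{\left(133,\left(-4\right)^{2} \right)}} = - \frac{10380}{\frac{75}{2} + \left(-4\right)^{2} + \frac{1}{2} \cdot 133} = - \frac{10380}{\frac{75}{2} + 16 + \frac{133}{2}} = - \frac{10380}{120} = \left(-10380\right) \frac{1}{120} = - \frac{173}{2}$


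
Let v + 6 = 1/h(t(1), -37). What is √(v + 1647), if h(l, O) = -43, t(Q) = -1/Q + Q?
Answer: √3034166/43 ≈ 40.509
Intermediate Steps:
t(Q) = Q - 1/Q
v = -259/43 (v = -6 + 1/(-43) = -6 - 1/43 = -259/43 ≈ -6.0233)
√(v + 1647) = √(-259/43 + 1647) = √(70562/43) = √3034166/43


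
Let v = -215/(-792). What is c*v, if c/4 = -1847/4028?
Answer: -397105/797544 ≈ -0.49791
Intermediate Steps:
c = -1847/1007 (c = 4*(-1847/4028) = -1847/1007 ≈ -1.8342)
v = 215/792 (v = -215*(-1/792) = 215/792 ≈ 0.27146)
c*v = -1847/1007*215/792 = -397105/797544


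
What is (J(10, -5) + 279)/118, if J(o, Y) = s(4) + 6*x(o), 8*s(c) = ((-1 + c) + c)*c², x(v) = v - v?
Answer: 293/118 ≈ 2.4831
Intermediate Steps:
x(v) = 0
s(c) = c²*(-1 + 2*c)/8 (s(c) = (((-1 + c) + c)*c²)/8 = ((-1 + 2*c)*c²)/8 = (c²*(-1 + 2*c))/8 = c²*(-1 + 2*c)/8)
J(o, Y) = 14 (J(o, Y) = (⅛)*4²*(-1 + 2*4) + 6*0 = (⅛)*16*(-1 + 8) + 0 = (⅛)*16*7 + 0 = 14 + 0 = 14)
(J(10, -5) + 279)/118 = (14 + 279)/118 = 293*(1/118) = 293/118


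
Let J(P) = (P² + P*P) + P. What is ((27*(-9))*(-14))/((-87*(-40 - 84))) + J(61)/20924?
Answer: 12677151/18810676 ≈ 0.67393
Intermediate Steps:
J(P) = P + 2*P² (J(P) = (P² + P²) + P = 2*P² + P = P + 2*P²)
((27*(-9))*(-14))/((-87*(-40 - 84))) + J(61)/20924 = ((27*(-9))*(-14))/((-87*(-40 - 84))) + (61*(1 + 2*61))/20924 = (-243*(-14))/((-87*(-124))) + (61*(1 + 122))*(1/20924) = 3402/10788 + (61*123)*(1/20924) = 3402*(1/10788) + 7503*(1/20924) = 567/1798 + 7503/20924 = 12677151/18810676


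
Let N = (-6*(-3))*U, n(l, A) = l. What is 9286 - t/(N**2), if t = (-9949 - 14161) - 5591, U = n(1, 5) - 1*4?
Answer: 27107677/2916 ≈ 9296.2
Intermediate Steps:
U = -3 (U = 1 - 1*4 = 1 - 4 = -3)
N = -54 (N = -6*(-3)*(-3) = 18*(-3) = -54)
t = -29701 (t = -24110 - 5591 = -29701)
9286 - t/(N**2) = 9286 - (-29701)/((-54)**2) = 9286 - (-29701)/2916 = 9286 - 1*(-29701/2916) = 9286 + 29701/2916 = 27107677/2916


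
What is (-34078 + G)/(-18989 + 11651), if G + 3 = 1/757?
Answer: 4299886/925811 ≈ 4.6445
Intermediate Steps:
G = -2270/757 (G = -3 + 1/757 = -2270/757 ≈ -2.9987)
(-34078 + G)/(-18989 + 11651) = (-34078 - 2270/757)/(-18989 + 11651) = -25799316/757/(-7338) = -25799316/757*(-1/7338) = 4299886/925811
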